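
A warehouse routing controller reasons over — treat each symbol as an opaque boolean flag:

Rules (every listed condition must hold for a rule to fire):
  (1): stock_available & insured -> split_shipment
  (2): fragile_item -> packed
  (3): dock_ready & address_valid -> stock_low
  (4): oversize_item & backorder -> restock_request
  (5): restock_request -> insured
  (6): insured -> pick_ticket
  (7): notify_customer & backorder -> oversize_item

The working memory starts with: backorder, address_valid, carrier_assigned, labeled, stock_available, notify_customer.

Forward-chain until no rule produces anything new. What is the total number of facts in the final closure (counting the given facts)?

[1] (7) [notify_customer & backorder -> oversize_item]. ⇒ new: oversize_item.
[2] (4) [oversize_item & backorder -> restock_request]. ⇒ new: restock_request.
[3] (5) [restock_request -> insured]. ⇒ new: insured.
[4] (1) [stock_available & insured -> split_shipment]; (6) [insured -> pick_ticket]. ⇒ new: split_shipment, pick_ticket.
Closure: {address_valid, backorder, carrier_assigned, insured, labeled, notify_customer, oversize_item, pick_ticket, restock_request, split_shipment, stock_available} — 11 facts.

11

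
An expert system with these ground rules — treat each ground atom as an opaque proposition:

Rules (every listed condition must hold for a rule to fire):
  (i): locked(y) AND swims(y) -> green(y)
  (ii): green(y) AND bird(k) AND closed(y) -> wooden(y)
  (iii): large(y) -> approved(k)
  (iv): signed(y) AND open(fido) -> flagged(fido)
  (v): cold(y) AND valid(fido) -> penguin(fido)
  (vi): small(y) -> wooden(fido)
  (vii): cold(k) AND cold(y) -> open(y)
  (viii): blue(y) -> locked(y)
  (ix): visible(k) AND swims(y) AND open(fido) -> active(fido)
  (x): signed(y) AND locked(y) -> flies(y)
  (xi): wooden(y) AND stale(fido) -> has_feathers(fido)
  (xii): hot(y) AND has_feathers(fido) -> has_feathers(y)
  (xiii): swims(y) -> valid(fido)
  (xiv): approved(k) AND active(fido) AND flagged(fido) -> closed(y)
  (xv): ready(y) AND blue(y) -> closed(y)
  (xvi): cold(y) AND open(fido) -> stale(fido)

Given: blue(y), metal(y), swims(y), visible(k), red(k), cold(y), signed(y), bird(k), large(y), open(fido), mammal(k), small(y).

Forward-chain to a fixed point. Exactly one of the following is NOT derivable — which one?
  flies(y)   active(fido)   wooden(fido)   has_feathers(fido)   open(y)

Round 1 fires (iii), (iv), (vi), (viii), (ix), (xiii), (xvi), giving approved(k), flagged(fido), wooden(fido), locked(y), active(fido), valid(fido), stale(fido).
Round 2 fires (i), (v), (x), (xiv), giving green(y), penguin(fido), flies(y), closed(y).
Round 3 fires (ii), giving wooden(y).
Round 4 fires (xi), giving has_feathers(fido).
Derived: flies(y) (round 2), wooden(fido) (round 1), has_feathers(fido) (round 4), active(fido) (round 1). open(y) never appears in any round.

open(y)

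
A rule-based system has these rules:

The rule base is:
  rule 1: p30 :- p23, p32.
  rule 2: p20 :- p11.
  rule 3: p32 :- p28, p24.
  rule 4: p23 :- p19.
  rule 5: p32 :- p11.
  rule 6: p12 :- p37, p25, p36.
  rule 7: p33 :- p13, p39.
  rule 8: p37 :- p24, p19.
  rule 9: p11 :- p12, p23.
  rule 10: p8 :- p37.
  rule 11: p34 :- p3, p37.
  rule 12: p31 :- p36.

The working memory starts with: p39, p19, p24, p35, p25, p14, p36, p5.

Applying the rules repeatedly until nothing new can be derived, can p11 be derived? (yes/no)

yes

Round 1 — rule 4, rule 8, rule 12, derive p23, p37, p31.
Round 2 — rule 6, rule 10, derive p12, p8.
Round 3 — rule 9, derive p11.
Round 4 — rule 2, rule 5, derive p20, p32.
Round 5 — rule 1, derive p30.
p11 appears in round 3, so it is derivable.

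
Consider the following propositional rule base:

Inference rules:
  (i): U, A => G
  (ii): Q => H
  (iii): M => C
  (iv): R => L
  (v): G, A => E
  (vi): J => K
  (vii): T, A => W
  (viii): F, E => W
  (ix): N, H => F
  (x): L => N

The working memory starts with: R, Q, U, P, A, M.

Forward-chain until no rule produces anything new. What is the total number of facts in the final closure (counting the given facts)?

Round 1 fires (i), (ii), (iii), (iv), giving G, H, C, L.
Round 2 fires (v), (x), giving E, N.
Round 3 fires (ix), giving F.
Round 4 fires (viii), giving W.
Closure: {A, C, E, F, G, H, L, M, N, P, Q, R, U, W} — 14 facts.

14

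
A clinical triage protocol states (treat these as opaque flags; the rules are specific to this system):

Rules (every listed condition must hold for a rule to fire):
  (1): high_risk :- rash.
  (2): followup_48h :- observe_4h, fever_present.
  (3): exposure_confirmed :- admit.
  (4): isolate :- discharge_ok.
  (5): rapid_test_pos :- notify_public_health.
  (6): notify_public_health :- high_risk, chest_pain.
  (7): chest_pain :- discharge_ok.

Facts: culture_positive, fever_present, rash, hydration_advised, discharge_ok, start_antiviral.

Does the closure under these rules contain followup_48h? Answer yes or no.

no

Round 1: (1) [high_risk :- rash.]; (4) [isolate :- discharge_ok.]; (7) [chest_pain :- discharge_ok.]. Adds high_risk, isolate, chest_pain.
Round 2: (6) [notify_public_health :- high_risk, chest_pain.]. Adds notify_public_health.
Round 3: (5) [rapid_test_pos :- notify_public_health.]. Adds rapid_test_pos.
Fixed point reached. followup_48h is concluded only by (2); (2) needs observe_4h (never derived).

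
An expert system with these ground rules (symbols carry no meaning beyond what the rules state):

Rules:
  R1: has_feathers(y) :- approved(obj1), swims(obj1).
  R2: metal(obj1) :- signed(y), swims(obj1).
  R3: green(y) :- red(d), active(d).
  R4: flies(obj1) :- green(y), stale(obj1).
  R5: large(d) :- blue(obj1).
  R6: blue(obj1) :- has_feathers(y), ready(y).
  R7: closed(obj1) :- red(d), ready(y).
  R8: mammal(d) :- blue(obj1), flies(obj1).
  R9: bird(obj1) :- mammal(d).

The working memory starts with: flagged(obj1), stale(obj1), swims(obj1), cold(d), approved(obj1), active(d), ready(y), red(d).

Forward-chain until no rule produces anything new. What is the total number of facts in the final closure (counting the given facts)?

Round 1: R1 [has_feathers(y) :- approved(obj1), swims(obj1).]; R3 [green(y) :- red(d), active(d).]; R7 [closed(obj1) :- red(d), ready(y).]. New: has_feathers(y), green(y), closed(obj1).
Round 2: R4 [flies(obj1) :- green(y), stale(obj1).]; R6 [blue(obj1) :- has_feathers(y), ready(y).]. New: flies(obj1), blue(obj1).
Round 3: R5 [large(d) :- blue(obj1).]; R8 [mammal(d) :- blue(obj1), flies(obj1).]. New: large(d), mammal(d).
Round 4: R9 [bird(obj1) :- mammal(d).]. New: bird(obj1).
Closure: {active(d), approved(obj1), bird(obj1), blue(obj1), closed(obj1), cold(d), flagged(obj1), flies(obj1), green(y), has_feathers(y), large(d), mammal(d), ready(y), red(d), stale(obj1), swims(obj1)} — 16 facts.

16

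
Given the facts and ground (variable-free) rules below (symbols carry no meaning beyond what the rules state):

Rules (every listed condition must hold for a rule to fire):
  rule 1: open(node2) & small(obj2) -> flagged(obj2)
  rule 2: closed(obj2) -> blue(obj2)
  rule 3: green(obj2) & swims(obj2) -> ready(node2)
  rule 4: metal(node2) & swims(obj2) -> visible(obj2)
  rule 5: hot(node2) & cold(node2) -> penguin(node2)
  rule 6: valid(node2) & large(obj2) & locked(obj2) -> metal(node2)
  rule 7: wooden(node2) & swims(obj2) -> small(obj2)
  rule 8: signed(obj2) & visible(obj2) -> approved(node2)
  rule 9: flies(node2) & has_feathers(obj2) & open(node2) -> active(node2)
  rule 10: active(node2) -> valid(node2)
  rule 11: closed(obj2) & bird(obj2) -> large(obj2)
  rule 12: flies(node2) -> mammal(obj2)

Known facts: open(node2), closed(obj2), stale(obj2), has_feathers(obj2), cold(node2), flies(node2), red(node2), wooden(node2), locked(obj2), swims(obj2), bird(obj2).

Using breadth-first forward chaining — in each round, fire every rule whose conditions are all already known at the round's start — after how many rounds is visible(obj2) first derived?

Round 1: rule 2 [closed(obj2) -> blue(obj2)]; rule 7 [wooden(node2) & swims(obj2) -> small(obj2)]; rule 9 [flies(node2) & has_feathers(obj2) & open(node2) -> active(node2)]; rule 11 [closed(obj2) & bird(obj2) -> large(obj2)]; rule 12 [flies(node2) -> mammal(obj2)]. Adds blue(obj2), small(obj2), active(node2), large(obj2), mammal(obj2).
Round 2: rule 1 [open(node2) & small(obj2) -> flagged(obj2)]; rule 10 [active(node2) -> valid(node2)]. Adds flagged(obj2), valid(node2).
Round 3: rule 6 [valid(node2) & large(obj2) & locked(obj2) -> metal(node2)]. Adds metal(node2).
Round 4: rule 4 [metal(node2) & swims(obj2) -> visible(obj2)]. Adds visible(obj2).
visible(obj2) first appears in round 4.

4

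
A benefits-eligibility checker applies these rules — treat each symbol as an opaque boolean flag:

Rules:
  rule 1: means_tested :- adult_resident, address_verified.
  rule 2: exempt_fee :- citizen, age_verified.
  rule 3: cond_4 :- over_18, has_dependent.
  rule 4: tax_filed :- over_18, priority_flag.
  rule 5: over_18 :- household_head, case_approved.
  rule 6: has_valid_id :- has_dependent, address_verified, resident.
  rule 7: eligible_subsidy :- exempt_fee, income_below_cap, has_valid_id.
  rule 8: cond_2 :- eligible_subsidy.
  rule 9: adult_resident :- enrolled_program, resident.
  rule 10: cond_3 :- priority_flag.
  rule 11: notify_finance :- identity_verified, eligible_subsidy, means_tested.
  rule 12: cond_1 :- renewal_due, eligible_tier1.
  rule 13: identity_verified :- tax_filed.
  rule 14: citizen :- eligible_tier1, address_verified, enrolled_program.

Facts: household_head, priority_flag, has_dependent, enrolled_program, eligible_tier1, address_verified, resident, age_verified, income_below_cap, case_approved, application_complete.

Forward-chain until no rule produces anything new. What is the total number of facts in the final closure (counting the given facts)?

24

Round 1 fires rule 5, rule 6, rule 9, rule 10, rule 14, giving over_18, has_valid_id, adult_resident, cond_3, citizen.
Round 2 fires rule 1, rule 2, rule 3, rule 4, giving means_tested, exempt_fee, cond_4, tax_filed.
Round 3 fires rule 7, rule 13, giving eligible_subsidy, identity_verified.
Round 4 fires rule 8, rule 11, giving cond_2, notify_finance.
Closure: {address_verified, adult_resident, age_verified, application_complete, case_approved, citizen, cond_2, cond_3, cond_4, eligible_subsidy, eligible_tier1, enrolled_program, exempt_fee, has_dependent, has_valid_id, household_head, identity_verified, income_below_cap, means_tested, notify_finance, over_18, priority_flag, resident, tax_filed} — 24 facts.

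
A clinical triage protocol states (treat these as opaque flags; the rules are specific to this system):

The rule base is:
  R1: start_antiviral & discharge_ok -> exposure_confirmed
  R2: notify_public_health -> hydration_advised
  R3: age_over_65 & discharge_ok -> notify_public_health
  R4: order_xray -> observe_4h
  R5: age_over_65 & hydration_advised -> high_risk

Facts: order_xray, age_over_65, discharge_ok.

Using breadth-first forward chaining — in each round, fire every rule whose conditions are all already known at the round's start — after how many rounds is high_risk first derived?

3

Round 1: R3 [age_over_65 & discharge_ok -> notify_public_health]; R4 [order_xray -> observe_4h]. Adds notify_public_health, observe_4h.
Round 2: R2 [notify_public_health -> hydration_advised]. Adds hydration_advised.
Round 3: R5 [age_over_65 & hydration_advised -> high_risk]. Adds high_risk.
high_risk first appears in round 3.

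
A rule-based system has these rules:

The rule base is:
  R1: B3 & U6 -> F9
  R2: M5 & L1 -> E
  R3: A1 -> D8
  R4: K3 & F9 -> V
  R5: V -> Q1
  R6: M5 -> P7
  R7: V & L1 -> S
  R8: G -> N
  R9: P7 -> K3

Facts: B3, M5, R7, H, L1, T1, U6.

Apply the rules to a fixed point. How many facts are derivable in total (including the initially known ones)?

14

Round 1: R1 [B3 & U6 -> F9]; R2 [M5 & L1 -> E]; R6 [M5 -> P7]. New: F9, E, P7.
Round 2: R9 [P7 -> K3]. New: K3.
Round 3: R4 [K3 & F9 -> V]. New: V.
Round 4: R5 [V -> Q1]; R7 [V & L1 -> S]. New: Q1, S.
Closure: {B3, E, F9, H, K3, L1, M5, P7, Q1, R7, S, T1, U6, V} — 14 facts.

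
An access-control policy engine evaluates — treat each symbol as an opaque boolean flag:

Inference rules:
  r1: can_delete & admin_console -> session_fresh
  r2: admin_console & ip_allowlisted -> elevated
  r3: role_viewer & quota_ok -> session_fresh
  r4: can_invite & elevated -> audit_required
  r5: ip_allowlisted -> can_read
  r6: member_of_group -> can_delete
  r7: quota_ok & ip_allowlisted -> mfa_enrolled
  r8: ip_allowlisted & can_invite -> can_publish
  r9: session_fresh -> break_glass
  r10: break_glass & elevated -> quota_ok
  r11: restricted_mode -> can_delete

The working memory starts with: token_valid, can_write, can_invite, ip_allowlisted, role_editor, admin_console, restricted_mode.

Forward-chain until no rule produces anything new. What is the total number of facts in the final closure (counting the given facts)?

16

[1] r2 [admin_console & ip_allowlisted -> elevated]; r5 [ip_allowlisted -> can_read]; r8 [ip_allowlisted & can_invite -> can_publish]; r11 [restricted_mode -> can_delete]. ⇒ new: elevated, can_read, can_publish, can_delete.
[2] r1 [can_delete & admin_console -> session_fresh]; r4 [can_invite & elevated -> audit_required]. ⇒ new: session_fresh, audit_required.
[3] r9 [session_fresh -> break_glass]. ⇒ new: break_glass.
[4] r10 [break_glass & elevated -> quota_ok]. ⇒ new: quota_ok.
[5] r7 [quota_ok & ip_allowlisted -> mfa_enrolled]. ⇒ new: mfa_enrolled.
Closure: {admin_console, audit_required, break_glass, can_delete, can_invite, can_publish, can_read, can_write, elevated, ip_allowlisted, mfa_enrolled, quota_ok, restricted_mode, role_editor, session_fresh, token_valid} — 16 facts.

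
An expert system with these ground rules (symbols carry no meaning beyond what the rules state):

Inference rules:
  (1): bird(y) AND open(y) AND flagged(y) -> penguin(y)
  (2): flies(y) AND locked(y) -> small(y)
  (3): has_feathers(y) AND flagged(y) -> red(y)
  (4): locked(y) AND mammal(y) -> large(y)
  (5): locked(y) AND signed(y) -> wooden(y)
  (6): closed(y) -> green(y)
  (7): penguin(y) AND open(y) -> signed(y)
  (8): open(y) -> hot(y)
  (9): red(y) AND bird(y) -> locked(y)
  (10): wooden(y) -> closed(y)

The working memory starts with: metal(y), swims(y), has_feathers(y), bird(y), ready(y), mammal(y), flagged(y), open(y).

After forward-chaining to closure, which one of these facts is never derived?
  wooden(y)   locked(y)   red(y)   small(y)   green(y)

small(y)

Round 1: (1) [bird(y) AND open(y) AND flagged(y) -> penguin(y)]; (3) [has_feathers(y) AND flagged(y) -> red(y)]; (8) [open(y) -> hot(y)]. Adds penguin(y), red(y), hot(y).
Round 2: (7) [penguin(y) AND open(y) -> signed(y)]; (9) [red(y) AND bird(y) -> locked(y)]. Adds signed(y), locked(y).
Round 3: (4) [locked(y) AND mammal(y) -> large(y)]; (5) [locked(y) AND signed(y) -> wooden(y)]. Adds large(y), wooden(y).
Round 4: (10) [wooden(y) -> closed(y)]. Adds closed(y).
Round 5: (6) [closed(y) -> green(y)]. Adds green(y).
Derived: wooden(y) (round 3), green(y) (round 5), locked(y) (round 2), red(y) (round 1). small(y) never appears in any round.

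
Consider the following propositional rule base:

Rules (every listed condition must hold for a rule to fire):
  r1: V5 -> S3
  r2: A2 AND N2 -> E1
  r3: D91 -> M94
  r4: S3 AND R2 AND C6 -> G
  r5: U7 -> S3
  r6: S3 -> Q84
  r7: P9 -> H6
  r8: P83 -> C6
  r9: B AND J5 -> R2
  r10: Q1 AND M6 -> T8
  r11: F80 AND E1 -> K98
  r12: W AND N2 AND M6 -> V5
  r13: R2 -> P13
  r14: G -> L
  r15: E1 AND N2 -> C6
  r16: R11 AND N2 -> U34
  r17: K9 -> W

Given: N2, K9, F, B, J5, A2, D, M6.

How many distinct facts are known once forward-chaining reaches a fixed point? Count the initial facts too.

18

Round 1: r2 [A2 AND N2 -> E1]; r9 [B AND J5 -> R2]; r17 [K9 -> W]. Adds E1, R2, W.
Round 2: r12 [W AND N2 AND M6 -> V5]; r13 [R2 -> P13]; r15 [E1 AND N2 -> C6]. Adds V5, P13, C6.
Round 3: r1 [V5 -> S3]. Adds S3.
Round 4: r4 [S3 AND R2 AND C6 -> G]; r6 [S3 -> Q84]. Adds G, Q84.
Round 5: r14 [G -> L]. Adds L.
Closure: {A2, B, C6, D, E1, F, G, J5, K9, L, M6, N2, P13, Q84, R2, S3, V5, W} — 18 facts.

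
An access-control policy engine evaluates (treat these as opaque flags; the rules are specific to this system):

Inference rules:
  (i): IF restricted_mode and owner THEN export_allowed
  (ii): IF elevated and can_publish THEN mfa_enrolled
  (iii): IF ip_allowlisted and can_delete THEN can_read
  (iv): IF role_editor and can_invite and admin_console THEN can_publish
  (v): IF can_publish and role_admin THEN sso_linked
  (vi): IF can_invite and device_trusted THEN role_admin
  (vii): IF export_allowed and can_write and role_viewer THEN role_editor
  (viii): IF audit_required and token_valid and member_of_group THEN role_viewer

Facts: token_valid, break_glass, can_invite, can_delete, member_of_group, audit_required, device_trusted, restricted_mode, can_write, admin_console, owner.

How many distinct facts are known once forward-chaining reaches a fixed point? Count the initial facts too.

17

Round 1: (i) [IF restricted_mode and owner THEN export_allowed]; (vi) [IF can_invite and device_trusted THEN role_admin]; (viii) [IF audit_required and token_valid and member_of_group THEN role_viewer]. Adds export_allowed, role_admin, role_viewer.
Round 2: (vii) [IF export_allowed and can_write and role_viewer THEN role_editor]. Adds role_editor.
Round 3: (iv) [IF role_editor and can_invite and admin_console THEN can_publish]. Adds can_publish.
Round 4: (v) [IF can_publish and role_admin THEN sso_linked]. Adds sso_linked.
Closure: {admin_console, audit_required, break_glass, can_delete, can_invite, can_publish, can_write, device_trusted, export_allowed, member_of_group, owner, restricted_mode, role_admin, role_editor, role_viewer, sso_linked, token_valid} — 17 facts.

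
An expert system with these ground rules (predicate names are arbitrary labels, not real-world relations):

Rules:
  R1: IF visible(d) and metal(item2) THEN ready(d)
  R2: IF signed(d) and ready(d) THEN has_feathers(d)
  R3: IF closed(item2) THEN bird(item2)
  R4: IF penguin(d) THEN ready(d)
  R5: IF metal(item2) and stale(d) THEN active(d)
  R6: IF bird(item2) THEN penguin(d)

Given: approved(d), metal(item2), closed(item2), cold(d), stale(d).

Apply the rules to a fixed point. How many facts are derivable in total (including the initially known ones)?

Round 1 fires R3, R5, giving bird(item2), active(d).
Round 2 fires R6, giving penguin(d).
Round 3 fires R4, giving ready(d).
Closure: {active(d), approved(d), bird(item2), closed(item2), cold(d), metal(item2), penguin(d), ready(d), stale(d)} — 9 facts.

9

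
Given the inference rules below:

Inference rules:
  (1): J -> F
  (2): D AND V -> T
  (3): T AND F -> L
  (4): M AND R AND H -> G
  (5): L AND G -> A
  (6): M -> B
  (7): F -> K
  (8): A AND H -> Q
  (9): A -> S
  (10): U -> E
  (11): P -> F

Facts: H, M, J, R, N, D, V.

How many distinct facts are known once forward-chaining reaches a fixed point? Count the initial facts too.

16

[1] (1) [J -> F]; (2) [D AND V -> T]; (4) [M AND R AND H -> G]; (6) [M -> B]. ⇒ new: F, T, G, B.
[2] (3) [T AND F -> L]; (7) [F -> K]. ⇒ new: L, K.
[3] (5) [L AND G -> A]. ⇒ new: A.
[4] (8) [A AND H -> Q]; (9) [A -> S]. ⇒ new: Q, S.
Closure: {A, B, D, F, G, H, J, K, L, M, N, Q, R, S, T, V} — 16 facts.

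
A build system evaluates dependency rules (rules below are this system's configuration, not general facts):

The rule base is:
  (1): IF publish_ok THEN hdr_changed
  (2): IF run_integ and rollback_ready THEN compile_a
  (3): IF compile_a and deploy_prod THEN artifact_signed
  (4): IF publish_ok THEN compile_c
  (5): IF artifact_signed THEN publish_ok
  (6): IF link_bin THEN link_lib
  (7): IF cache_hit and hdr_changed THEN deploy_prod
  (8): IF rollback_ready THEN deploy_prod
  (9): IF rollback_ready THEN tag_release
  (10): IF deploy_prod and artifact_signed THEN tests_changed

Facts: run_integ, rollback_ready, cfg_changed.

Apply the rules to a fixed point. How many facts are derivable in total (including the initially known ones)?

Round 1 fires (2), (8), (9), giving compile_a, deploy_prod, tag_release.
Round 2 fires (3), giving artifact_signed.
Round 3 fires (5), (10), giving publish_ok, tests_changed.
Round 4 fires (1), (4), giving hdr_changed, compile_c.
Closure: {artifact_signed, cfg_changed, compile_a, compile_c, deploy_prod, hdr_changed, publish_ok, rollback_ready, run_integ, tag_release, tests_changed} — 11 facts.

11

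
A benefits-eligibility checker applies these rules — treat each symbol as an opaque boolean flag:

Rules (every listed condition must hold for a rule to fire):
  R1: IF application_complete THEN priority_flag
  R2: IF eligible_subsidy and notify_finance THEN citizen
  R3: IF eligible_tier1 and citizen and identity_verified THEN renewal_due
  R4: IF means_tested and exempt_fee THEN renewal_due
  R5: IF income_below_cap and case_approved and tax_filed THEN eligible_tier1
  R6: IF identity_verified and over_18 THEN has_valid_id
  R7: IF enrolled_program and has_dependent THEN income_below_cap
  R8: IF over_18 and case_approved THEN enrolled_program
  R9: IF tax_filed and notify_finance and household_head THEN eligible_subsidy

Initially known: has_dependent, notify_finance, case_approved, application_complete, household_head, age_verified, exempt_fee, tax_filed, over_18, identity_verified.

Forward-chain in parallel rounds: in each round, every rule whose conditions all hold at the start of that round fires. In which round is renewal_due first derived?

4

[1] R1 [IF application_complete THEN priority_flag]; R6 [IF identity_verified and over_18 THEN has_valid_id]; R8 [IF over_18 and case_approved THEN enrolled_program]; R9 [IF tax_filed and notify_finance and household_head THEN eligible_subsidy]. ⇒ new: priority_flag, has_valid_id, enrolled_program, eligible_subsidy.
[2] R2 [IF eligible_subsidy and notify_finance THEN citizen]; R7 [IF enrolled_program and has_dependent THEN income_below_cap]. ⇒ new: citizen, income_below_cap.
[3] R5 [IF income_below_cap and case_approved and tax_filed THEN eligible_tier1]. ⇒ new: eligible_tier1.
[4] R3 [IF eligible_tier1 and citizen and identity_verified THEN renewal_due]. ⇒ new: renewal_due.
renewal_due first appears in round 4.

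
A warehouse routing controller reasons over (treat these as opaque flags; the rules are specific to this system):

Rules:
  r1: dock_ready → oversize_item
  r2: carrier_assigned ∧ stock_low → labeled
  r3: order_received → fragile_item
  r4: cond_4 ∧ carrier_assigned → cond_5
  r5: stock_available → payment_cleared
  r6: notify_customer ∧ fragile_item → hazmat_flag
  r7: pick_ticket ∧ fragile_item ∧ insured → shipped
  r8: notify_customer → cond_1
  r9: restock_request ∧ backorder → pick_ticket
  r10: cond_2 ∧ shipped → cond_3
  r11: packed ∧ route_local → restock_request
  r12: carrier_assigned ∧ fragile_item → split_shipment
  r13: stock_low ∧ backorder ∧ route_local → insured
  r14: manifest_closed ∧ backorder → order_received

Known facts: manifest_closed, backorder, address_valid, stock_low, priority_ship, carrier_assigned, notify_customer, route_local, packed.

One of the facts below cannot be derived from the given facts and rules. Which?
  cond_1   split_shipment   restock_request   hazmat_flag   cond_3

Round 1 fires r2, r8, r11, r13, r14, giving labeled, cond_1, restock_request, insured, order_received.
Round 2 fires r3, r9, giving fragile_item, pick_ticket.
Round 3 fires r6, r7, r12, giving hazmat_flag, shipped, split_shipment.
Derived: cond_1 (round 1), restock_request (round 1), hazmat_flag (round 3), split_shipment (round 3). cond_3 never appears in any round.

cond_3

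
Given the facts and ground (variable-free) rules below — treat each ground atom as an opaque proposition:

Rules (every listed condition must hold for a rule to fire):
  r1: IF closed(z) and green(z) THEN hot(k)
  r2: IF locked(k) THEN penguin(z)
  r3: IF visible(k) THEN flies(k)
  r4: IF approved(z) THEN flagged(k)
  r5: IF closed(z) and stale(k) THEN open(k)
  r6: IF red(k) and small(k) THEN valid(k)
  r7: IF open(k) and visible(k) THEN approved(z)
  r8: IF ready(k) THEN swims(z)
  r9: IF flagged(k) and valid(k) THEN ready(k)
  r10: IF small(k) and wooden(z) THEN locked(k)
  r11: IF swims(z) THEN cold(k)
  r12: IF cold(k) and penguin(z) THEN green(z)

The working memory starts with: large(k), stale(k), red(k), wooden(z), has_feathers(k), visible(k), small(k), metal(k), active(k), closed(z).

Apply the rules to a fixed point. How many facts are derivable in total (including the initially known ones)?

22

Round 1 — r3, r5, r6, r10, derive flies(k), open(k), valid(k), locked(k).
Round 2 — r2, r7, derive penguin(z), approved(z).
Round 3 — r4, derive flagged(k).
Round 4 — r9, derive ready(k).
Round 5 — r8, derive swims(z).
Round 6 — r11, derive cold(k).
Round 7 — r12, derive green(z).
Round 8 — r1, derive hot(k).
Closure: {active(k), approved(z), closed(z), cold(k), flagged(k), flies(k), green(z), has_feathers(k), hot(k), large(k), locked(k), metal(k), open(k), penguin(z), ready(k), red(k), small(k), stale(k), swims(z), valid(k), visible(k), wooden(z)} — 22 facts.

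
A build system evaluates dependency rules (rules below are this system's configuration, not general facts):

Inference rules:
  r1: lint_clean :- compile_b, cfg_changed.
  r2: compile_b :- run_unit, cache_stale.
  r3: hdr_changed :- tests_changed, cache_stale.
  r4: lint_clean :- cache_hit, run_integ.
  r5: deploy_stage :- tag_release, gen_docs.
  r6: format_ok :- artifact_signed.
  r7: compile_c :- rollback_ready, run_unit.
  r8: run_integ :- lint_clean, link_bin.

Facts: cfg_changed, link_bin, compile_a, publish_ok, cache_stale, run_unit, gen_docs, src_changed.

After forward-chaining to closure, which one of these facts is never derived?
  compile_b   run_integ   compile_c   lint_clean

Round 1: r2 [compile_b :- run_unit, cache_stale.]. New: compile_b.
Round 2: r1 [lint_clean :- compile_b, cfg_changed.]. New: lint_clean.
Round 3: r8 [run_integ :- lint_clean, link_bin.]. New: run_integ.
Derived: compile_b (round 1), run_integ (round 3), lint_clean (round 2). compile_c never appears in any round.

compile_c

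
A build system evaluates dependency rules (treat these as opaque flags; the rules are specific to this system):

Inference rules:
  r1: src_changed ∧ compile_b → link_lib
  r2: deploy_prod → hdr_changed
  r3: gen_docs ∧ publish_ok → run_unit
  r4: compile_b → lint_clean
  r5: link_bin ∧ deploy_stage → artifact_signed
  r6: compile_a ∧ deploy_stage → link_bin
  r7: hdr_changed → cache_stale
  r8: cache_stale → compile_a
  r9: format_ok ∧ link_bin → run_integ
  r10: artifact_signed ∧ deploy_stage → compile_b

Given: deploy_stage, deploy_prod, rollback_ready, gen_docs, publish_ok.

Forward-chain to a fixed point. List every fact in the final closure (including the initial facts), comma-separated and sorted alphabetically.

Round 1 — r2, r3, derive hdr_changed, run_unit.
Round 2 — r7, derive cache_stale.
Round 3 — r8, derive compile_a.
Round 4 — r6, derive link_bin.
Round 5 — r5, derive artifact_signed.
Round 6 — r10, derive compile_b.
Round 7 — r4, derive lint_clean.

artifact_signed, cache_stale, compile_a, compile_b, deploy_prod, deploy_stage, gen_docs, hdr_changed, link_bin, lint_clean, publish_ok, rollback_ready, run_unit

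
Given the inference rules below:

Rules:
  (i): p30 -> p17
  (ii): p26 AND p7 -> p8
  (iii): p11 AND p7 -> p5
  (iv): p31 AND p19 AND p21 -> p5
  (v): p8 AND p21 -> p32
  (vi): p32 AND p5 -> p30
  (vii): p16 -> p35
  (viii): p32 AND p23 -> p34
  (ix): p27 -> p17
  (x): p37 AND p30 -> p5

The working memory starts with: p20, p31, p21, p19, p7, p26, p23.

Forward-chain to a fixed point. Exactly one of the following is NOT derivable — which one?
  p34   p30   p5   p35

[1] (ii) [p26 AND p7 -> p8]; (iv) [p31 AND p19 AND p21 -> p5]. ⇒ new: p8, p5.
[2] (v) [p8 AND p21 -> p32]. ⇒ new: p32.
[3] (vi) [p32 AND p5 -> p30]; (viii) [p32 AND p23 -> p34]. ⇒ new: p30, p34.
[4] (i) [p30 -> p17]. ⇒ new: p17.
Derived: p34 (round 3), p5 (round 1), p30 (round 3). p35 never appears in any round.

p35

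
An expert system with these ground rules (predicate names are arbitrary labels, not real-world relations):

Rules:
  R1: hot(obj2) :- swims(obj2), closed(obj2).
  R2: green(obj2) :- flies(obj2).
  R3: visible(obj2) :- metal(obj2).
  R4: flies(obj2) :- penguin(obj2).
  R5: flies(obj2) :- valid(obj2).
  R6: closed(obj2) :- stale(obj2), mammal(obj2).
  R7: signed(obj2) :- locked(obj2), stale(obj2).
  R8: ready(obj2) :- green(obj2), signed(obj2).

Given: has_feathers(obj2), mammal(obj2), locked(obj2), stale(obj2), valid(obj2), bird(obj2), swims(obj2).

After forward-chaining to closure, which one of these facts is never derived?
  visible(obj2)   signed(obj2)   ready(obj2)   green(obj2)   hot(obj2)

Round 1 fires R5, R6, R7, giving flies(obj2), closed(obj2), signed(obj2).
Round 2 fires R1, R2, giving hot(obj2), green(obj2).
Round 3 fires R8, giving ready(obj2).
Derived: signed(obj2) (round 1), hot(obj2) (round 2), ready(obj2) (round 3), green(obj2) (round 2). visible(obj2) never appears in any round.

visible(obj2)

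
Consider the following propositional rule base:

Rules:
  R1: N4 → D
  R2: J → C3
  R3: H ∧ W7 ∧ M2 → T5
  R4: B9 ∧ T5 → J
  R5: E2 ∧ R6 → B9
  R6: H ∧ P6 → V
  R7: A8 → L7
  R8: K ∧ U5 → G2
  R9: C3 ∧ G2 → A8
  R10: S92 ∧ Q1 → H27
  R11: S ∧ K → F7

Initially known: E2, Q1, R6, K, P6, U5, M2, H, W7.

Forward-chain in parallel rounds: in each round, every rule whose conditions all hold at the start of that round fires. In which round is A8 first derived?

[1] R3 [H ∧ W7 ∧ M2 → T5]; R5 [E2 ∧ R6 → B9]; R6 [H ∧ P6 → V]; R8 [K ∧ U5 → G2]. ⇒ new: T5, B9, V, G2.
[2] R4 [B9 ∧ T5 → J]. ⇒ new: J.
[3] R2 [J → C3]. ⇒ new: C3.
[4] R9 [C3 ∧ G2 → A8]. ⇒ new: A8.
A8 first appears in round 4.

4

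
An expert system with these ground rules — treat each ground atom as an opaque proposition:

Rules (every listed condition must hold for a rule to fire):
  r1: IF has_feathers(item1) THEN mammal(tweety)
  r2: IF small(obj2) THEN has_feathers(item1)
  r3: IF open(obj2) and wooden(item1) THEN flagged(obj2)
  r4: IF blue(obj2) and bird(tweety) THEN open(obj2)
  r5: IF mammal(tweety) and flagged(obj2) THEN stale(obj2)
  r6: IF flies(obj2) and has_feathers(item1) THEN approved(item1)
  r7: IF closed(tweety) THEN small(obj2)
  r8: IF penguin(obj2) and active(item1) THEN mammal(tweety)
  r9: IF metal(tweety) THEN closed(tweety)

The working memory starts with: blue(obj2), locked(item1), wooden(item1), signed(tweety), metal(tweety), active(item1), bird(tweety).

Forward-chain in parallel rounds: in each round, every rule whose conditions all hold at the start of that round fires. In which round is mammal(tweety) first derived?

Round 1 — r4, r9, derive open(obj2), closed(tweety).
Round 2 — r3, r7, derive flagged(obj2), small(obj2).
Round 3 — r2, derive has_feathers(item1).
Round 4 — r1, derive mammal(tweety).
mammal(tweety) first appears in round 4.

4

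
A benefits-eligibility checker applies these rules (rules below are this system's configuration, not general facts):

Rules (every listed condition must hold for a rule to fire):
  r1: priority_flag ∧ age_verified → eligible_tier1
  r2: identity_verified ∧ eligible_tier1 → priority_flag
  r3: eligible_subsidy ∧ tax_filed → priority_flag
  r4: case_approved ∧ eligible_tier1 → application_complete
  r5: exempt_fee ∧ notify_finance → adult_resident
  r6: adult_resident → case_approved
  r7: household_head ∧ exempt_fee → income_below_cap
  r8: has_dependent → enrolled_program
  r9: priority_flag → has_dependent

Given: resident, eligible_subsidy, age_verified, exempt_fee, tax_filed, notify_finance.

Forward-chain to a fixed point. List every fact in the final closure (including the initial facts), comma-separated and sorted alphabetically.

Round 1: r3 [eligible_subsidy ∧ tax_filed → priority_flag]; r5 [exempt_fee ∧ notify_finance → adult_resident]. New: priority_flag, adult_resident.
Round 2: r1 [priority_flag ∧ age_verified → eligible_tier1]; r6 [adult_resident → case_approved]; r9 [priority_flag → has_dependent]. New: eligible_tier1, case_approved, has_dependent.
Round 3: r4 [case_approved ∧ eligible_tier1 → application_complete]; r8 [has_dependent → enrolled_program]. New: application_complete, enrolled_program.

adult_resident, age_verified, application_complete, case_approved, eligible_subsidy, eligible_tier1, enrolled_program, exempt_fee, has_dependent, notify_finance, priority_flag, resident, tax_filed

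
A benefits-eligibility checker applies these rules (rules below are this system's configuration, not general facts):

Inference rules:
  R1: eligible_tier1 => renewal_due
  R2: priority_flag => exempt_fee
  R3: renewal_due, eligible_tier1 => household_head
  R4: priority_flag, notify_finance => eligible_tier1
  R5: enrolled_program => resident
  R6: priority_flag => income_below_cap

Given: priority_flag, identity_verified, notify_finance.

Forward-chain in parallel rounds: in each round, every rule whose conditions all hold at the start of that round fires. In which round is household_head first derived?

Round 1 fires R2, R4, R6, giving exempt_fee, eligible_tier1, income_below_cap.
Round 2 fires R1, giving renewal_due.
Round 3 fires R3, giving household_head.
household_head first appears in round 3.

3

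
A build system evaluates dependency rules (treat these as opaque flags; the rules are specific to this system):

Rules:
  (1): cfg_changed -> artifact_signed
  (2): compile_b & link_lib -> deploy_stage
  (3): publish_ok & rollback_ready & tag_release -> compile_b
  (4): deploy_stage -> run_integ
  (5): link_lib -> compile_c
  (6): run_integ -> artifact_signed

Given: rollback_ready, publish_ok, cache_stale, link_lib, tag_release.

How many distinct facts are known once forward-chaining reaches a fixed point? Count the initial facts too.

10

Round 1: (3) [publish_ok & rollback_ready & tag_release -> compile_b]; (5) [link_lib -> compile_c]. New: compile_b, compile_c.
Round 2: (2) [compile_b & link_lib -> deploy_stage]. New: deploy_stage.
Round 3: (4) [deploy_stage -> run_integ]. New: run_integ.
Round 4: (6) [run_integ -> artifact_signed]. New: artifact_signed.
Closure: {artifact_signed, cache_stale, compile_b, compile_c, deploy_stage, link_lib, publish_ok, rollback_ready, run_integ, tag_release} — 10 facts.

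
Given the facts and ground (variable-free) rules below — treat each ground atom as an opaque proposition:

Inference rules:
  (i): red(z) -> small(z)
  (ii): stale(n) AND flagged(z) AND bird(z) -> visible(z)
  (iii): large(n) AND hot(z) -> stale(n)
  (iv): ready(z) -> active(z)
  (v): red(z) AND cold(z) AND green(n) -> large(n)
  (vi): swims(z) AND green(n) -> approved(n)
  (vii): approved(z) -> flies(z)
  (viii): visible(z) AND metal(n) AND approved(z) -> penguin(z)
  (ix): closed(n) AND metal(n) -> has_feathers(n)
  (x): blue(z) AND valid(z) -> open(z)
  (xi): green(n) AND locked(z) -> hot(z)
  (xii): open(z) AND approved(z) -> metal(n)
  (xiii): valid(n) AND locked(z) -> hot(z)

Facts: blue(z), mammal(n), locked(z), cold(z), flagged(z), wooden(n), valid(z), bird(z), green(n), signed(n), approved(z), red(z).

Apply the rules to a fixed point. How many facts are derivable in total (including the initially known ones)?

21

Round 1 — (i), (v), (vii), (x), (xi), derive small(z), large(n), flies(z), open(z), hot(z).
Round 2 — (iii), (xii), derive stale(n), metal(n).
Round 3 — (ii), derive visible(z).
Round 4 — (viii), derive penguin(z).
Closure: {approved(z), bird(z), blue(z), cold(z), flagged(z), flies(z), green(n), hot(z), large(n), locked(z), mammal(n), metal(n), open(z), penguin(z), red(z), signed(n), small(z), stale(n), valid(z), visible(z), wooden(n)} — 21 facts.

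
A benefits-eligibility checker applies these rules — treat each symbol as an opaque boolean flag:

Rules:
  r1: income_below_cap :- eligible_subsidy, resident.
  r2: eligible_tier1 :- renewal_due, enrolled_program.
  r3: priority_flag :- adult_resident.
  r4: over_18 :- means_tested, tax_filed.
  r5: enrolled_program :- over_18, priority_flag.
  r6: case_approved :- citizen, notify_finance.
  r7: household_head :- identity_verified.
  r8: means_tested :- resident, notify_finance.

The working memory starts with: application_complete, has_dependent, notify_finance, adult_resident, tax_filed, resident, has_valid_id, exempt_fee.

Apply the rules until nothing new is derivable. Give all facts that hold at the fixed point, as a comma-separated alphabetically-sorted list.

adult_resident, application_complete, enrolled_program, exempt_fee, has_dependent, has_valid_id, means_tested, notify_finance, over_18, priority_flag, resident, tax_filed

Round 1 fires r3, r8, giving priority_flag, means_tested.
Round 2 fires r4, giving over_18.
Round 3 fires r5, giving enrolled_program.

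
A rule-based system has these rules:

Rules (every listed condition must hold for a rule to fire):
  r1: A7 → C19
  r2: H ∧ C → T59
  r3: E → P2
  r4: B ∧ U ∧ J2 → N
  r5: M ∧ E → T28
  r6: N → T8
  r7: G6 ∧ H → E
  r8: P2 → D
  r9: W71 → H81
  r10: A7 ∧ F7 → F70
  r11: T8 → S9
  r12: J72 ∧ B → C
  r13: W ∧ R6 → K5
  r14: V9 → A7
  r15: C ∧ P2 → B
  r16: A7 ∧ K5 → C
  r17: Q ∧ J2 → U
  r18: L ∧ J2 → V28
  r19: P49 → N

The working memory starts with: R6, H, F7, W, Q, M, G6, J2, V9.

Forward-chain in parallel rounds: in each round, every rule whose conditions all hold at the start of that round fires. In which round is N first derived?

4

[1] r7 [G6 ∧ H → E]; r13 [W ∧ R6 → K5]; r14 [V9 → A7]; r17 [Q ∧ J2 → U]. ⇒ new: E, K5, A7, U.
[2] r1 [A7 → C19]; r3 [E → P2]; r5 [M ∧ E → T28]; r10 [A7 ∧ F7 → F70]; r16 [A7 ∧ K5 → C]. ⇒ new: C19, P2, T28, F70, C.
[3] r2 [H ∧ C → T59]; r8 [P2 → D]; r15 [C ∧ P2 → B]. ⇒ new: T59, D, B.
[4] r4 [B ∧ U ∧ J2 → N]. ⇒ new: N.
N first appears in round 4.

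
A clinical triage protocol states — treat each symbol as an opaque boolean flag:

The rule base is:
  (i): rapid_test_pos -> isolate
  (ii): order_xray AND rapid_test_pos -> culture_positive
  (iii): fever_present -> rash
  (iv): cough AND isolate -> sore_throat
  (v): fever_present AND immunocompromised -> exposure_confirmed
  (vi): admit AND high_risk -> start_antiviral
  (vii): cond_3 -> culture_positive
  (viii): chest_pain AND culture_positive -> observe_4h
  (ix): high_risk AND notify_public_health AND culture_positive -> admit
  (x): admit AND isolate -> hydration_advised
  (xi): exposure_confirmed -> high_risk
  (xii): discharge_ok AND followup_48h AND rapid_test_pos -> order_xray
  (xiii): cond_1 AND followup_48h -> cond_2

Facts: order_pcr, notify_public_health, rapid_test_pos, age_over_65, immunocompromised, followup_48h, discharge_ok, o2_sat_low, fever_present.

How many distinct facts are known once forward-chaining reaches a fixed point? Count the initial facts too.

18

[1] (i) [rapid_test_pos -> isolate]; (iii) [fever_present -> rash]; (v) [fever_present AND immunocompromised -> exposure_confirmed]; (xii) [discharge_ok AND followup_48h AND rapid_test_pos -> order_xray]. ⇒ new: isolate, rash, exposure_confirmed, order_xray.
[2] (ii) [order_xray AND rapid_test_pos -> culture_positive]; (xi) [exposure_confirmed -> high_risk]. ⇒ new: culture_positive, high_risk.
[3] (ix) [high_risk AND notify_public_health AND culture_positive -> admit]. ⇒ new: admit.
[4] (vi) [admit AND high_risk -> start_antiviral]; (x) [admit AND isolate -> hydration_advised]. ⇒ new: start_antiviral, hydration_advised.
Closure: {admit, age_over_65, culture_positive, discharge_ok, exposure_confirmed, fever_present, followup_48h, high_risk, hydration_advised, immunocompromised, isolate, notify_public_health, o2_sat_low, order_pcr, order_xray, rapid_test_pos, rash, start_antiviral} — 18 facts.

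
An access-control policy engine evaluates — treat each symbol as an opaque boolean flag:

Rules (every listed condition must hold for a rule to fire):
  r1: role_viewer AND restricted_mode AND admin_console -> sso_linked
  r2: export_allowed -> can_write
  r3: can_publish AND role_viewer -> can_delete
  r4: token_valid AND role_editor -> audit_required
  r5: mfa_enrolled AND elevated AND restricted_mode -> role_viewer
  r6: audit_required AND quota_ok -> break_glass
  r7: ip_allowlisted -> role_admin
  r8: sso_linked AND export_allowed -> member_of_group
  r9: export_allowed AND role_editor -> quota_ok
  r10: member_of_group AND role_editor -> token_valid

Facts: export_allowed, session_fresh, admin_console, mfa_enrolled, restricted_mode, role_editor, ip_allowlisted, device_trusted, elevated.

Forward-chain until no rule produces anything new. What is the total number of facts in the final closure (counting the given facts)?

18

Round 1 fires r2, r5, r7, r9, giving can_write, role_viewer, role_admin, quota_ok.
Round 2 fires r1, giving sso_linked.
Round 3 fires r8, giving member_of_group.
Round 4 fires r10, giving token_valid.
Round 5 fires r4, giving audit_required.
Round 6 fires r6, giving break_glass.
Closure: {admin_console, audit_required, break_glass, can_write, device_trusted, elevated, export_allowed, ip_allowlisted, member_of_group, mfa_enrolled, quota_ok, restricted_mode, role_admin, role_editor, role_viewer, session_fresh, sso_linked, token_valid} — 18 facts.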